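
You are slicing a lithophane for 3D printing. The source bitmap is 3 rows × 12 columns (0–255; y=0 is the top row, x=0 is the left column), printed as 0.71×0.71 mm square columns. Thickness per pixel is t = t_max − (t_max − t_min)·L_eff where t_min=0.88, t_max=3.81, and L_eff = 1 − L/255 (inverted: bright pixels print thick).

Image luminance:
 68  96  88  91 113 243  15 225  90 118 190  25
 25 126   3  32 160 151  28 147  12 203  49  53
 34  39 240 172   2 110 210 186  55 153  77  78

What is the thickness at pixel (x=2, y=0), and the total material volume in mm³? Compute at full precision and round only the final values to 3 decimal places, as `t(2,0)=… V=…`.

span = t_max - t_min = 3.81 - 0.88 = 2.930
L(2,0) = 88, L_eff = 1 - 88/255 = 0.654902 (inverted)
t(2,0) = 3.81 - 2.930·0.654902 = 1.891
Σt over all 3·12 pixels = 1893991/25500 ≈ 74.2741569
V = pitch²·Σt = 0.71²·1893991/25500 = 37.442

t(2,0)=1.891 V=37.442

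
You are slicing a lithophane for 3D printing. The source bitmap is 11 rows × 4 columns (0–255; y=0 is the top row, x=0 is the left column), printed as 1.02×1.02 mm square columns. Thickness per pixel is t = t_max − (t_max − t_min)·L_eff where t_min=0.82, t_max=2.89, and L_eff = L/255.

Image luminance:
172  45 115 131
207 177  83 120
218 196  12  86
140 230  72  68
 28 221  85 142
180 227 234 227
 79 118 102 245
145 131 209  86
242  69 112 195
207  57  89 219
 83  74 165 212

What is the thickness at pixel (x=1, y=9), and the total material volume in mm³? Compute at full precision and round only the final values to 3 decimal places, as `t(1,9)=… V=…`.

t(1,9)=2.427 V=79.470

span = t_max - t_min = 2.89 - 0.82 = 2.070
L(1,9) = 57, L_eff = 57/255 = 0.223529
t(1,9) = 2.89 - 2.070·0.223529 = 2.427
Σt over all 11·4 pixels = 129853/1700 ≈ 76.3841176
V = pitch²·Σt = 1.02²·129853/1700 = 79.470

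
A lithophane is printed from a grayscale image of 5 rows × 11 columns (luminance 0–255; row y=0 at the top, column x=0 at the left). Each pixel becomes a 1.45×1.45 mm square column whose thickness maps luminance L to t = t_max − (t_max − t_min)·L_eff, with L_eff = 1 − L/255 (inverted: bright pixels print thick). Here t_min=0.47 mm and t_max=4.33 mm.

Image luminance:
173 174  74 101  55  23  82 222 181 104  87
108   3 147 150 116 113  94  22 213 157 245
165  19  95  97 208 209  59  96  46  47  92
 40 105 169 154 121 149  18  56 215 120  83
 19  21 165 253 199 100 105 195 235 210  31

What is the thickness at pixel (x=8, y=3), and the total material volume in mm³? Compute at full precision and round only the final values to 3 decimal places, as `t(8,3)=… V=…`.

span = t_max - t_min = 4.33 - 0.47 = 3.860
L(8,3) = 215, L_eff = 1 - 215/255 = 0.156863 (inverted)
t(8,3) = 4.33 - 3.860·0.156863 = 3.725
Σt over all 5·11 pixels = 212241/1700 ≈ 124.8476471
V = pitch²·Σt = 1.45²·212241/1700 = 262.492

t(8,3)=3.725 V=262.492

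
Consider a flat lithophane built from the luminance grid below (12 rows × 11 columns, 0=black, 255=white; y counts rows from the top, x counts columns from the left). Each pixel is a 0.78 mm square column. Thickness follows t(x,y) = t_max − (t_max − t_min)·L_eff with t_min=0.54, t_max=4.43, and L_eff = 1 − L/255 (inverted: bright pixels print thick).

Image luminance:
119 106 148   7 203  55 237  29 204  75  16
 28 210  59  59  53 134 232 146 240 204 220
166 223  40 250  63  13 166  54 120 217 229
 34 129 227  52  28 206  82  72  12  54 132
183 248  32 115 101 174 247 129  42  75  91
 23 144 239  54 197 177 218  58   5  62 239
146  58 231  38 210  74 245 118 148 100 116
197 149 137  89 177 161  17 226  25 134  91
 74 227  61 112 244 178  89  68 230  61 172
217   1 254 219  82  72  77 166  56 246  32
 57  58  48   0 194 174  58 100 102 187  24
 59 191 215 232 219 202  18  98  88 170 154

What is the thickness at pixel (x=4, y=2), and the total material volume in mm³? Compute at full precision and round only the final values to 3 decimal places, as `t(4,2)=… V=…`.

span = t_max - t_min = 4.43 - 0.54 = 3.890
L(4,2) = 63, L_eff = 1 - 63/255 = 0.752941 (inverted)
t(4,2) = 4.43 - 3.890·0.752941 = 1.501
Σt over all 12·11 pixels = 8305771/25500 ≈ 325.7165098
V = pitch²·Σt = 0.78²·8305771/25500 = 198.166

t(4,2)=1.501 V=198.166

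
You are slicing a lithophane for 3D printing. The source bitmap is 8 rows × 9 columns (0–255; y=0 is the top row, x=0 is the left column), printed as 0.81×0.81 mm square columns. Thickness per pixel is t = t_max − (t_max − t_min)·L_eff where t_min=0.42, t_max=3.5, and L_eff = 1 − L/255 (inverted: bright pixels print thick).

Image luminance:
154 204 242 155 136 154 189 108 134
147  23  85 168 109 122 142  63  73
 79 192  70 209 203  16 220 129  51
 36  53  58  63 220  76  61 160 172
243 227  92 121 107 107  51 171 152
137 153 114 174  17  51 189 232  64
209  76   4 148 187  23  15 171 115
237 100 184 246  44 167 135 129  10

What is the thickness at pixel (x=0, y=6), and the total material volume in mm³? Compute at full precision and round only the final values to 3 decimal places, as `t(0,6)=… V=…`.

span = t_max - t_min = 3.5 - 0.42 = 3.080
L(0,6) = 209, L_eff = 1 - 209/255 = 0.180392 (inverted)
t(0,6) = 3.5 - 3.080·0.180392 = 2.944
Σt over all 8·9 pixels = 139.888
V = pitch²·Σt = 0.81²·139.888 = 91.781

t(0,6)=2.944 V=91.781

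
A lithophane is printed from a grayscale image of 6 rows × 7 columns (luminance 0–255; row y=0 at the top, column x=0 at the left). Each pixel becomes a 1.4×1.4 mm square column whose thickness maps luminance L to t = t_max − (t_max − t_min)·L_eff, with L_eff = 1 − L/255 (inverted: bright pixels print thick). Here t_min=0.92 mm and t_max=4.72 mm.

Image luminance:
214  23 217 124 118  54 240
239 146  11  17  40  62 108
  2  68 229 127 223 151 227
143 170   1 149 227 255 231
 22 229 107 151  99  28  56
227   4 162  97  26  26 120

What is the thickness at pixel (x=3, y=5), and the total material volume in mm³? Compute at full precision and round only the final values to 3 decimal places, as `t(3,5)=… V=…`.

t(3,5)=2.365 V=226.739

span = t_max - t_min = 4.72 - 0.92 = 3.800
L(3,5) = 97, L_eff = 1 - 97/255 = 0.619608 (inverted)
t(3,5) = 4.72 - 3.800·0.619608 = 2.365
Σt over all 6·7 pixels = 147496/1275 ≈ 115.6831373
V = pitch²·Σt = 1.4²·147496/1275 = 226.739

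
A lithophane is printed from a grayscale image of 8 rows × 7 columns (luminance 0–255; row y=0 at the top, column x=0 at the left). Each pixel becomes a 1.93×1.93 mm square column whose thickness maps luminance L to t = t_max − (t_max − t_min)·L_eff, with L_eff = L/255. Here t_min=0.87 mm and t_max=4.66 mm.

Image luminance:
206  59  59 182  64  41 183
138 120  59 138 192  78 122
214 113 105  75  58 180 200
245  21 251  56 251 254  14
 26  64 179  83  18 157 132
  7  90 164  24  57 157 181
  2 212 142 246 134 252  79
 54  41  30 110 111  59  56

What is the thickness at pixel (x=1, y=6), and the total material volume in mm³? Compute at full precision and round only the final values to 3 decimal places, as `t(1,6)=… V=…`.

span = t_max - t_min = 4.66 - 0.87 = 3.790
L(1,6) = 212, L_eff = 212/255 = 0.831373
t(1,6) = 4.66 - 3.790·0.831373 = 1.509
Σt over all 8·7 pixels = 9821/60 ≈ 163.6833333
V = pitch²·Σt = 1.93²·9821/60 = 609.704

t(1,6)=1.509 V=609.704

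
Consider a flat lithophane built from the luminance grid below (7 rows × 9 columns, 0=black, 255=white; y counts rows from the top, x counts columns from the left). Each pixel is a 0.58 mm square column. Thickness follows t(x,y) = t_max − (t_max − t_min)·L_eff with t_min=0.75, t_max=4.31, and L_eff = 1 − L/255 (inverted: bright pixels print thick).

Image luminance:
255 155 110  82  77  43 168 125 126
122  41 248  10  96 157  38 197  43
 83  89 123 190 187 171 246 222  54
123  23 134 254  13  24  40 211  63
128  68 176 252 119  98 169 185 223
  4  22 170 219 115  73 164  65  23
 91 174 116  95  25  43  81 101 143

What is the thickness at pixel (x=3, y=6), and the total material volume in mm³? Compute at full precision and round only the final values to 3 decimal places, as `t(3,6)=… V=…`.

span = t_max - t_min = 4.31 - 0.75 = 3.560
L(3,6) = 95, L_eff = 1 - 95/255 = 0.627451 (inverted)
t(3,6) = 4.31 - 3.560·0.627451 = 2.076
Σt over all 7·9 pixels = 257969/1700 ≈ 151.7464706
V = pitch²·Σt = 0.58²·257969/1700 = 51.048

t(3,6)=2.076 V=51.048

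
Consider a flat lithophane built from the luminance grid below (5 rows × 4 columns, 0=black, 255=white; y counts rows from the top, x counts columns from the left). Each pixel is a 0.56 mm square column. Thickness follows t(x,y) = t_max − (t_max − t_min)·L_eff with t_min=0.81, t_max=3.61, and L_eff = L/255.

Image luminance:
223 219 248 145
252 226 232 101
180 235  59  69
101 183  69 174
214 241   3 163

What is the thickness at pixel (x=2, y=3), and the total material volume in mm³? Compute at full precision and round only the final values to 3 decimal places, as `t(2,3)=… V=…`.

t(2,3)=2.852 V=11.151

span = t_max - t_min = 3.61 - 0.81 = 2.800
L(2,3) = 69, L_eff = 69/255 = 0.270588
t(2,3) = 3.61 - 2.800·0.270588 = 2.852
Σt over all 5·4 pixels = 45337/1275 ≈ 35.5584314
V = pitch²·Σt = 0.56²·45337/1275 = 11.151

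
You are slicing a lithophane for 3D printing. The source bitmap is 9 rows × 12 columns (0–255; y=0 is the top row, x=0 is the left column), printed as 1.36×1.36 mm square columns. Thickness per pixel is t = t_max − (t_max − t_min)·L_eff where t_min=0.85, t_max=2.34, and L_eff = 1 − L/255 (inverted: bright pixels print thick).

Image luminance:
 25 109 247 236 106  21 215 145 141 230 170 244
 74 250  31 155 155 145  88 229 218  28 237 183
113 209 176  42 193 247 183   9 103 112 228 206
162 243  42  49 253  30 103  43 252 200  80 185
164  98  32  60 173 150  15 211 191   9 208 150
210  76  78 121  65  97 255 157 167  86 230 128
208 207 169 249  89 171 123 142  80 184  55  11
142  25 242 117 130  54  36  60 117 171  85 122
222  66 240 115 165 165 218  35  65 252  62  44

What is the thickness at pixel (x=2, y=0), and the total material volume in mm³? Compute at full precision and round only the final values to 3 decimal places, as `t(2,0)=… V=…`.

span = t_max - t_min = 2.34 - 0.85 = 1.490
L(2,0) = 247, L_eff = 1 - 247/255 = 0.031373 (inverted)
t(2,0) = 2.34 - 1.490·0.031373 = 2.293
Σt over all 9·12 pixels = 2281543/12750 ≈ 178.9445490
V = pitch²·Σt = 1.36²·2281543/12750 = 330.976

t(2,0)=2.293 V=330.976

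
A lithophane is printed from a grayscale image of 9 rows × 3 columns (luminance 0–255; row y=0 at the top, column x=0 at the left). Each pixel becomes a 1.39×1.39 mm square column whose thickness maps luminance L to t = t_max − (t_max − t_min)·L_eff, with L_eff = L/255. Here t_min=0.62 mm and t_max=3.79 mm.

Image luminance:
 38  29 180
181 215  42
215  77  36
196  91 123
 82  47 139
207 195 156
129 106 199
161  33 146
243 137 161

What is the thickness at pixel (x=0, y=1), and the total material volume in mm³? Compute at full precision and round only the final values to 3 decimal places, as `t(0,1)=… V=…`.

t(0,1)=1.540 V=112.109

span = t_max - t_min = 3.79 - 0.62 = 3.170
L(0,1) = 181, L_eff = 181/255 = 0.709804
t(0,1) = 3.79 - 3.170·0.709804 = 1.540
Σt over all 9·3 pixels = 493209/8500 ≈ 58.0245882
V = pitch²·Σt = 1.39²·493209/8500 = 112.109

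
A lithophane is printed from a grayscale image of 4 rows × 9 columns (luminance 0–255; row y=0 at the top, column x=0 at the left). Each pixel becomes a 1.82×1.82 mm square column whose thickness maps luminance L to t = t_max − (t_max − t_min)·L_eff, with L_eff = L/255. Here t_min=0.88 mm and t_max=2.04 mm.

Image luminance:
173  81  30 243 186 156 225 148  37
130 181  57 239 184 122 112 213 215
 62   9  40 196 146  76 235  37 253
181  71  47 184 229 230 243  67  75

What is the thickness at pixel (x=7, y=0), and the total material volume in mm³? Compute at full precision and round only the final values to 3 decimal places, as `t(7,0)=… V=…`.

span = t_max - t_min = 2.04 - 0.88 = 1.160
L(7,0) = 148, L_eff = 148/255 = 0.580392
t(7,0) = 2.04 - 1.160·0.580392 = 1.367
Σt over all 4·9 pixels = 319903/6375 ≈ 50.1808627
V = pitch²·Σt = 1.82²·319903/6375 = 166.219

t(7,0)=1.367 V=166.219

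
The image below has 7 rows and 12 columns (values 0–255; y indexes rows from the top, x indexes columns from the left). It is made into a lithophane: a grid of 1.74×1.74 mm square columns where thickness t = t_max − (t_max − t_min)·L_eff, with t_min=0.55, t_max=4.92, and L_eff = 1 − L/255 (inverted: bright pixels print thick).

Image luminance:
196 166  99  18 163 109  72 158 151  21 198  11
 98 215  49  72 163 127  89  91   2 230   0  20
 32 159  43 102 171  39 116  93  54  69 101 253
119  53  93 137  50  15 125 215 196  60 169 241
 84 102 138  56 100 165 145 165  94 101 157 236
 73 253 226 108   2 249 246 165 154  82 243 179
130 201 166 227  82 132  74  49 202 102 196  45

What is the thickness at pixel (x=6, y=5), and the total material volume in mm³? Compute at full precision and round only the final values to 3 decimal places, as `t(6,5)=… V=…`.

t(6,5)=4.766 V=676.986

span = t_max - t_min = 4.92 - 0.55 = 4.370
L(6,5) = 246, L_eff = 1 - 246/255 = 0.035294 (inverted)
t(6,5) = 4.92 - 4.370·0.035294 = 4.766
Σt over all 7·12 pixels = 1425481/6375 ≈ 223.6048627
V = pitch²·Σt = 1.74²·1425481/6375 = 676.986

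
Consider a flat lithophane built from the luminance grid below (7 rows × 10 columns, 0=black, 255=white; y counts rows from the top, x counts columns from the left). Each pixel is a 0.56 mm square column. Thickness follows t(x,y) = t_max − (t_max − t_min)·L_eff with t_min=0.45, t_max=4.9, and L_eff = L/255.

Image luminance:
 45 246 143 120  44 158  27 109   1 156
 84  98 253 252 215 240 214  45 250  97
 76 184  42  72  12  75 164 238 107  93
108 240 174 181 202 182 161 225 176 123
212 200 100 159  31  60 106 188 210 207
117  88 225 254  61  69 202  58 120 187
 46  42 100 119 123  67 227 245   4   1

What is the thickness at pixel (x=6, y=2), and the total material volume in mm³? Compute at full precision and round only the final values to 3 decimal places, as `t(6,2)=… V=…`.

span = t_max - t_min = 4.9 - 0.45 = 4.450
L(6,2) = 164, L_eff = 164/255 = 0.643137
t(6,2) = 4.9 - 4.450·0.643137 = 2.038
Σt over all 7·10 pixels = 45368/255 ≈ 177.9137255
V = pitch²·Σt = 0.56²·45368/255 = 55.794

t(6,2)=2.038 V=55.794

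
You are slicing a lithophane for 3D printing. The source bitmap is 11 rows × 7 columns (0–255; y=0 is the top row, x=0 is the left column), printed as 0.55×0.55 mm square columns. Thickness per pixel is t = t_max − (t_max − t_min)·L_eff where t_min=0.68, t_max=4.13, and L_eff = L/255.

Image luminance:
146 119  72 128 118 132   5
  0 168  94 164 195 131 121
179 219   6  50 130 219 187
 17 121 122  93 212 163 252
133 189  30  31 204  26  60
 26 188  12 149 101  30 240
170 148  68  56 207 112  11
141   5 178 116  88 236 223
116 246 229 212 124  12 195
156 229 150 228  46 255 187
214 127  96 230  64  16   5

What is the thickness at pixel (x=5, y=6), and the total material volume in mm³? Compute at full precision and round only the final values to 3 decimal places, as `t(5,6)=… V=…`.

span = t_max - t_min = 4.13 - 0.68 = 3.450
L(5,6) = 112, L_eff = 112/255 = 0.439216
t(5,6) = 4.13 - 3.450·0.439216 = 2.615
Σt over all 11·7 pixels = 313423/1700 ≈ 184.3664706
V = pitch²·Σt = 0.55²·313423/1700 = 55.771

t(5,6)=2.615 V=55.771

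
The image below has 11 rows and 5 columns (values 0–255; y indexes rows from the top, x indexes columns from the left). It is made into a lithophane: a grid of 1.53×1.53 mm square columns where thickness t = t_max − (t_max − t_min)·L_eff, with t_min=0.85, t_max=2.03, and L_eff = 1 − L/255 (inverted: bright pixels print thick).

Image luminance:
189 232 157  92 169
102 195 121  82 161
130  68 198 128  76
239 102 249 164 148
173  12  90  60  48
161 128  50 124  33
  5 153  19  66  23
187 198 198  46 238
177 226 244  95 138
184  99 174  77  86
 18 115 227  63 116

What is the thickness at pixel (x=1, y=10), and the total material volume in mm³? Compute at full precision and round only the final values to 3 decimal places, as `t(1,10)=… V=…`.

t(1,10)=1.382 V=185.838

span = t_max - t_min = 2.03 - 0.85 = 1.180
L(1,10) = 115, L_eff = 1 - 115/255 = 0.549020 (inverted)
t(1,10) = 2.03 - 1.180·0.549020 = 1.382
Σt over all 11·5 pixels = 674793/8500 ≈ 79.3874118
V = pitch²·Σt = 1.53²·674793/8500 = 185.838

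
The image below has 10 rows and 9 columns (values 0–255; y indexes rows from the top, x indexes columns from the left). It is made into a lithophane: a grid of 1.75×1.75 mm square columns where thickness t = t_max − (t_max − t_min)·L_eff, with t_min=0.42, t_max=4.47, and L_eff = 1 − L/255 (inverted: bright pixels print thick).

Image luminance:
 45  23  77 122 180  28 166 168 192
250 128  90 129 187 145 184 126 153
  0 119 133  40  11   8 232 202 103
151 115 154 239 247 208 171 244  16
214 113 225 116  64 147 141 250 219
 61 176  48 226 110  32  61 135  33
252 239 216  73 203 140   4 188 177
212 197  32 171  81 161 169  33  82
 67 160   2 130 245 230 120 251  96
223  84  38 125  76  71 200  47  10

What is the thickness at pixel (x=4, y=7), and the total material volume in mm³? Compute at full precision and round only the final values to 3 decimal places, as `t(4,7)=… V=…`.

span = t_max - t_min = 4.47 - 0.42 = 4.050
L(4,7) = 81, L_eff = 1 - 81/255 = 0.682353 (inverted)
t(4,7) = 4.47 - 4.050·0.682353 = 1.706
Σt over all 10·9 pixels = 193617/850 ≈ 227.7847059
V = pitch²·Σt = 1.75²·193617/850 = 697.591

t(4,7)=1.706 V=697.591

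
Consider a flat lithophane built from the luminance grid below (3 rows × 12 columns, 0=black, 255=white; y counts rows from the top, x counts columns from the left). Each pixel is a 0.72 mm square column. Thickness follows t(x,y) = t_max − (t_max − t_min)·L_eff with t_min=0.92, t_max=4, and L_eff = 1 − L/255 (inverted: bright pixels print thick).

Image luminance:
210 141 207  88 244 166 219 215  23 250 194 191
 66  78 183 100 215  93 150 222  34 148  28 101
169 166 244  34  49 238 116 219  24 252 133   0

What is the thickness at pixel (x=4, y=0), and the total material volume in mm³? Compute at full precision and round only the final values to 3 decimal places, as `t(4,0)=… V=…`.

t(4,0)=3.867 V=49.792

span = t_max - t_min = 4 - 0.92 = 3.080
L(4,0) = 244, L_eff = 1 - 244/255 = 0.043137 (inverted)
t(4,0) = 4 - 3.080·0.043137 = 3.867
Σt over all 3·12 pixels = 122462/1275 ≈ 96.0486275
V = pitch²·Σt = 0.72²·122462/1275 = 49.792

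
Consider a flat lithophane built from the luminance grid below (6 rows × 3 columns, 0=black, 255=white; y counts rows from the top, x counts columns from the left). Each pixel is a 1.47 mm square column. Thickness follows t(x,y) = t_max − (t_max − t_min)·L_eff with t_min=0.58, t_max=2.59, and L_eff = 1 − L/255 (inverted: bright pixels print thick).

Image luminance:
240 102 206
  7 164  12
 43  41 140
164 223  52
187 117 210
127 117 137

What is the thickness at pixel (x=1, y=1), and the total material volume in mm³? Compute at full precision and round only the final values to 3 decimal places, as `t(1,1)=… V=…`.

span = t_max - t_min = 2.59 - 0.58 = 2.010
L(1,1) = 164, L_eff = 1 - 164/255 = 0.356863 (inverted)
t(1,1) = 2.59 - 2.010·0.356863 = 1.873
Σt over all 6·3 pixels = 242103/8500 ≈ 28.4827059
V = pitch²·Σt = 1.47²·242103/8500 = 61.548

t(1,1)=1.873 V=61.548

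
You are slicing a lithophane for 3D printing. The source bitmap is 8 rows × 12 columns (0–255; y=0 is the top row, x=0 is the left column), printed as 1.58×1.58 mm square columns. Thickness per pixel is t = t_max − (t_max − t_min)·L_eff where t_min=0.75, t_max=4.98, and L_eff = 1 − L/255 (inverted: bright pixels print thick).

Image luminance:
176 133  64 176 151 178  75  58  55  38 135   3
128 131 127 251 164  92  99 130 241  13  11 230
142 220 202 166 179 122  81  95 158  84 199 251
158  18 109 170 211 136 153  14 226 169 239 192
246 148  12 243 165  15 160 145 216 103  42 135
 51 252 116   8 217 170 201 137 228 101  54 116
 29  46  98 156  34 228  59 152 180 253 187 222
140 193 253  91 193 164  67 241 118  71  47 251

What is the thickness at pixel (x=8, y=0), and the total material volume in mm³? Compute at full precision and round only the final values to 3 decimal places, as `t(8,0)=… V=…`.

span = t_max - t_min = 4.98 - 0.75 = 4.230
L(8,0) = 55, L_eff = 1 - 55/255 = 0.784314 (inverted)
t(8,0) = 4.98 - 4.230·0.784314 = 1.662
Σt over all 8·12 pixels = 2488287/8500 ≈ 292.7396471
V = pitch²·Σt = 1.58²·2488287/8500 = 730.795

t(8,0)=1.662 V=730.795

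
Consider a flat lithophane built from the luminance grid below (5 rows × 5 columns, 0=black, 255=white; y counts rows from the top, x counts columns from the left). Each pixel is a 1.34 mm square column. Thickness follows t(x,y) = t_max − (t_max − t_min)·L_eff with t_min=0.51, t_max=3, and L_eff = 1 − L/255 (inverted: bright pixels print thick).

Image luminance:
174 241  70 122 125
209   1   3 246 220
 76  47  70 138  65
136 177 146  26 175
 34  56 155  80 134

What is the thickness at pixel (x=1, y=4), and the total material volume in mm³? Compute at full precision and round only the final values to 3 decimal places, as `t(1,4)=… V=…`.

t(1,4)=1.057 V=74.197

span = t_max - t_min = 3 - 0.51 = 2.490
L(1,4) = 56, L_eff = 1 - 56/255 = 0.780392 (inverted)
t(1,4) = 3 - 2.490·0.780392 = 1.057
Σt over all 5·5 pixels = 351233/8500 ≈ 41.3215294
V = pitch²·Σt = 1.34²·351233/8500 = 74.197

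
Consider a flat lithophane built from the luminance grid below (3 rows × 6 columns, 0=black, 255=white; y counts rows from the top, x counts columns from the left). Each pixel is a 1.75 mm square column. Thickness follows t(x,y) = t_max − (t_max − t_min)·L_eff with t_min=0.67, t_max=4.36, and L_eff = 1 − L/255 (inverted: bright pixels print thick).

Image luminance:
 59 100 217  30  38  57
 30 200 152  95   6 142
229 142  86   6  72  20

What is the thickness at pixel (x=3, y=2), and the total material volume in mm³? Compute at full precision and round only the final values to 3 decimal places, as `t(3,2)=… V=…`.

t(3,2)=0.757 V=111.429

span = t_max - t_min = 4.36 - 0.67 = 3.690
L(3,2) = 6, L_eff = 1 - 6/255 = 0.976471 (inverted)
t(3,2) = 4.36 - 3.690·0.976471 = 0.757
Σt over all 3·6 pixels = 309273/8500 ≈ 36.3850588
V = pitch²·Σt = 1.75²·309273/8500 = 111.429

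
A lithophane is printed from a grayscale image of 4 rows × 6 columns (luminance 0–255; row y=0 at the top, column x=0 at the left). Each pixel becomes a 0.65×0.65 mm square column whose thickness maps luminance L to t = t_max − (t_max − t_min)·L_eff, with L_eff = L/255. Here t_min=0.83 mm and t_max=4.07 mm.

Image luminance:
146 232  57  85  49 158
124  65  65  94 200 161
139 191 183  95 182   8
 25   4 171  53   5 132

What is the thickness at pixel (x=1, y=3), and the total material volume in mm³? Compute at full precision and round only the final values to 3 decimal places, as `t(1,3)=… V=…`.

t(1,3)=4.019 V=27.184

span = t_max - t_min = 4.07 - 0.83 = 3.240
L(1,3) = 4, L_eff = 4/255 = 0.015686
t(1,3) = 4.07 - 3.240·0.015686 = 4.019
Σt over all 4·6 pixels = 136722/2125 ≈ 64.3397647
V = pitch²·Σt = 0.65²·136722/2125 = 27.184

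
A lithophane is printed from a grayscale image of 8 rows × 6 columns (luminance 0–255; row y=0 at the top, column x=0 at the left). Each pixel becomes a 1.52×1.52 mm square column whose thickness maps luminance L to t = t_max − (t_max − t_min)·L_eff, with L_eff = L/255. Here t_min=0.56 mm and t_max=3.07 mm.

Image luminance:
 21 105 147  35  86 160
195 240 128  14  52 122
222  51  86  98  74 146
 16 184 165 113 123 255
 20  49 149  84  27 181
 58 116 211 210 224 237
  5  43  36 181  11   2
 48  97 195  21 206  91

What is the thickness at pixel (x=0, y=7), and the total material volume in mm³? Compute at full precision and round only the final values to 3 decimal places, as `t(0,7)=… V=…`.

t(0,7)=2.598 V=219.020

span = t_max - t_min = 3.07 - 0.56 = 2.510
L(0,7) = 48, L_eff = 48/255 = 0.188235
t(0,7) = 3.07 - 2.510·0.188235 = 2.598
Σt over all 8·6 pixels = 40289/425 ≈ 94.7976471
V = pitch²·Σt = 1.52²·40289/425 = 219.020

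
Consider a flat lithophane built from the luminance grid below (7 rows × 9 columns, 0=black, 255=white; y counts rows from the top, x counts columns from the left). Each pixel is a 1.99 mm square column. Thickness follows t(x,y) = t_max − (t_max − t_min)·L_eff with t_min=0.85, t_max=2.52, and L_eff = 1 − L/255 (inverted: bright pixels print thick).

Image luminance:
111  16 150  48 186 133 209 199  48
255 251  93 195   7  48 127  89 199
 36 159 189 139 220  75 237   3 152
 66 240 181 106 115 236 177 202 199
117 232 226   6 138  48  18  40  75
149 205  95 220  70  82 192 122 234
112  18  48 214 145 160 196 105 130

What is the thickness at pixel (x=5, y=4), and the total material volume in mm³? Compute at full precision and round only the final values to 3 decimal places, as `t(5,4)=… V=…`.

t(5,4)=1.164 V=432.327

span = t_max - t_min = 2.52 - 0.85 = 1.670
L(5,4) = 48, L_eff = 1 - 48/255 = 0.811765 (inverted)
t(5,4) = 2.52 - 1.670·0.811765 = 1.164
Σt over all 7·9 pixels = 231988/2125 ≈ 109.1708235
V = pitch²·Σt = 1.99²·231988/2125 = 432.327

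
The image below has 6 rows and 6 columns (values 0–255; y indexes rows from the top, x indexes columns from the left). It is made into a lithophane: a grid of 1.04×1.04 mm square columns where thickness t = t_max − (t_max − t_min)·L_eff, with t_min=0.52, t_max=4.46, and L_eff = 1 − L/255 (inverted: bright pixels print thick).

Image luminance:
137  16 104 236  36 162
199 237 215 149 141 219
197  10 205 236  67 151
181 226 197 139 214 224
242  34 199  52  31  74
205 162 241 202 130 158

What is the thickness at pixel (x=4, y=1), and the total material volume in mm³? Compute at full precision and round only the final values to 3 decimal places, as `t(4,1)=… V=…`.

t(4,1)=2.699 V=114.301

span = t_max - t_min = 4.46 - 0.52 = 3.940
L(4,1) = 141, L_eff = 1 - 141/255 = 0.447059 (inverted)
t(4,1) = 4.46 - 3.940·0.447059 = 2.699
Σt over all 6·6 pixels = 224566/2125 ≈ 105.6781176
V = pitch²·Σt = 1.04²·224566/2125 = 114.301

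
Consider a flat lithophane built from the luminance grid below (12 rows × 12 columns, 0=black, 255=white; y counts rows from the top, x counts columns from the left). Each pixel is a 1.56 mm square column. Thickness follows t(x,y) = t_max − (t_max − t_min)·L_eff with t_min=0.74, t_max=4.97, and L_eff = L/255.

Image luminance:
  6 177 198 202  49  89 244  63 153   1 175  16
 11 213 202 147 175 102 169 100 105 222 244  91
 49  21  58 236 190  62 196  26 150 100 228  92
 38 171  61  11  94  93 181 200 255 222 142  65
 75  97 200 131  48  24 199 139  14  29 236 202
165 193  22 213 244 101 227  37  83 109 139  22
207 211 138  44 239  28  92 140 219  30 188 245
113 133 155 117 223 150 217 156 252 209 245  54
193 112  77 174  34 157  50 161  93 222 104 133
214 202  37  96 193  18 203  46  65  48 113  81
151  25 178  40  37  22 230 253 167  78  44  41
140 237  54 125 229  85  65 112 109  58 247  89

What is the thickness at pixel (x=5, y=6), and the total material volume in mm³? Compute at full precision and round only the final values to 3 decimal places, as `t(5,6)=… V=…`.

span = t_max - t_min = 4.97 - 0.74 = 4.230
L(5,6) = 28, L_eff = 28/255 = 0.109804
t(5,6) = 4.97 - 4.230·0.109804 = 4.506
Σt over all 12·12 pixels = 3476049/8500 ≈ 408.9469412
V = pitch²·Σt = 1.56²·3476049/8500 = 995.213

t(5,6)=4.506 V=995.213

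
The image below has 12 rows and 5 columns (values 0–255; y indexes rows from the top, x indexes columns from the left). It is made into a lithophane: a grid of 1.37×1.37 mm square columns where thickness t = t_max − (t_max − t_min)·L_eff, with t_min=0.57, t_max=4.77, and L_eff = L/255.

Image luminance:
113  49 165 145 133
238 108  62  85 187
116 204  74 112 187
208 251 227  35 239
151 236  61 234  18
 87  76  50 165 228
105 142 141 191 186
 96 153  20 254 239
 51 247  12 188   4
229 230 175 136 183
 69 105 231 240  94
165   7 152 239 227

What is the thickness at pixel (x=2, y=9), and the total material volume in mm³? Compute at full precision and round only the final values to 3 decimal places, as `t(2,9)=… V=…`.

t(2,9)=1.888 V=266.520

span = t_max - t_min = 4.77 - 0.57 = 4.200
L(2,9) = 175, L_eff = 175/255 = 0.686275
t(2,9) = 4.77 - 4.200·0.686275 = 1.888
Σt over all 12·5 pixels = 142
V = pitch²·Σt = 1.37²·142 = 266.520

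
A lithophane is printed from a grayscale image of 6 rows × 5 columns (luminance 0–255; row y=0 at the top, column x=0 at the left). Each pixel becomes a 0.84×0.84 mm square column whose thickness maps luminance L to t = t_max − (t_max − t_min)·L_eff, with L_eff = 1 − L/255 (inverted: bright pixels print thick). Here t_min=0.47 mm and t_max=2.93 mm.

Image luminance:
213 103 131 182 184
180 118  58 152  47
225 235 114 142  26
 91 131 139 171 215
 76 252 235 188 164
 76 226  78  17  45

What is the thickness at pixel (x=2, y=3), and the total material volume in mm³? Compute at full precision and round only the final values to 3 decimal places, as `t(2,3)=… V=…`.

span = t_max - t_min = 2.93 - 0.47 = 2.460
L(2,3) = 139, L_eff = 1 - 139/255 = 0.454902 (inverted)
t(2,3) = 2.93 - 2.460·0.454902 = 1.811
Σt over all 6·5 pixels = 232699/4250 ≈ 54.7527059
V = pitch²·Σt = 0.84²·232699/4250 = 38.634

t(2,3)=1.811 V=38.634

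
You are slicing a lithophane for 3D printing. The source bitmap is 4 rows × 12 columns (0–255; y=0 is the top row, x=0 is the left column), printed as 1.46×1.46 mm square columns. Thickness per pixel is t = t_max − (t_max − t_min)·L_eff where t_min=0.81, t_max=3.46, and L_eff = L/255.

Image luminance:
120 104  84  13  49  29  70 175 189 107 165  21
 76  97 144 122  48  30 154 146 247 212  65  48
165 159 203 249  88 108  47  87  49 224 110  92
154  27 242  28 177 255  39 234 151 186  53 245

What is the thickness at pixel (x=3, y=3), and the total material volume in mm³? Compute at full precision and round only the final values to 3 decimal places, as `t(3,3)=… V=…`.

span = t_max - t_min = 3.46 - 0.81 = 2.650
L(3,3) = 28, L_eff = 28/255 = 0.109804
t(3,3) = 3.46 - 2.650·0.109804 = 3.169
Σt over all 4·12 pixels = 534997/5100 ≈ 104.9013725
V = pitch²·Σt = 1.46²·534997/5100 = 223.608

t(3,3)=3.169 V=223.608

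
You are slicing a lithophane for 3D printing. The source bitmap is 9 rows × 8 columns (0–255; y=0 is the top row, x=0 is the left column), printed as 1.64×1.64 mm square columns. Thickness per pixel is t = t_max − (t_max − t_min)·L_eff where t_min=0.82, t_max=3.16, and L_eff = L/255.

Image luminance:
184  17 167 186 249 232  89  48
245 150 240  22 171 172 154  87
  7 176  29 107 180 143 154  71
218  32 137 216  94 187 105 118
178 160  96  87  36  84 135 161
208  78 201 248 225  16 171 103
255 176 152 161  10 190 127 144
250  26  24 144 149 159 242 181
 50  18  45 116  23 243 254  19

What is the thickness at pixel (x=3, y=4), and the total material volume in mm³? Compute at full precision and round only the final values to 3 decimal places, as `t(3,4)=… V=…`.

span = t_max - t_min = 3.16 - 0.82 = 2.340
L(3,4) = 87, L_eff = 87/255 = 0.341176
t(3,4) = 3.16 - 2.340·0.341176 = 2.362
Σt over all 9·8 pixels = 293706/2125 ≈ 138.2145882
V = pitch²·Σt = 1.64²·293706/2125 = 371.742

t(3,4)=2.362 V=371.742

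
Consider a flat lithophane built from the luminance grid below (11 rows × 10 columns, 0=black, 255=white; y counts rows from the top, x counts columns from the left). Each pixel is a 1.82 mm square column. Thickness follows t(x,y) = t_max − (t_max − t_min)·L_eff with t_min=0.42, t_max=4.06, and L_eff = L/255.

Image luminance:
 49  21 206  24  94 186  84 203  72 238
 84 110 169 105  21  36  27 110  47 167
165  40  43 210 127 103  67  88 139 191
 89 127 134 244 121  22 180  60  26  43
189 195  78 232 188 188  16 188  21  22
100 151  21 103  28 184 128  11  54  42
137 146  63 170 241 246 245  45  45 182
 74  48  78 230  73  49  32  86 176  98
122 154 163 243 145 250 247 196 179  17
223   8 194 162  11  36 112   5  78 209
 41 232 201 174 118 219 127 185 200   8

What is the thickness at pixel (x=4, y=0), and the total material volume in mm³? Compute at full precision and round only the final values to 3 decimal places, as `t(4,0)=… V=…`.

span = t_max - t_min = 4.06 - 0.42 = 3.640
L(4,0) = 94, L_eff = 94/255 = 0.368627
t(4,0) = 4.06 - 3.640·0.368627 = 2.718
Σt over all 11·10 pixels = 550627/2125 ≈ 259.1185882
V = pitch²·Σt = 1.82²·550627/2125 = 858.304

t(4,0)=2.718 V=858.304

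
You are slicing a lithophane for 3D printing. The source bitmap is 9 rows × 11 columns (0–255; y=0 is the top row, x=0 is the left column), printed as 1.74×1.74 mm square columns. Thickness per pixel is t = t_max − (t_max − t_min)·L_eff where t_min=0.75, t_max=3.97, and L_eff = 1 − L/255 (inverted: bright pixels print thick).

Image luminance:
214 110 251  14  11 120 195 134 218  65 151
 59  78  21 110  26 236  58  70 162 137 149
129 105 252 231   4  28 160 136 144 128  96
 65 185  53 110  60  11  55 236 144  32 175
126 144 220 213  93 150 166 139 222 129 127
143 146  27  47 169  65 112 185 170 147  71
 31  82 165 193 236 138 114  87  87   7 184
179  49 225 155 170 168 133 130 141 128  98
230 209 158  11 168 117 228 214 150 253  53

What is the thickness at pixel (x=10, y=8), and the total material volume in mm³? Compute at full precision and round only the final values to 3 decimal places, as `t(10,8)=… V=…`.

t(10,8)=1.419 V=715.301

span = t_max - t_min = 3.97 - 0.75 = 3.220
L(10,8) = 53, L_eff = 1 - 53/255 = 0.792157 (inverted)
t(10,8) = 3.97 - 3.220·0.792157 = 1.419
Σt over all 9·11 pixels = 1204927/5100 ≈ 236.2601961
V = pitch²·Σt = 1.74²·1204927/5100 = 715.301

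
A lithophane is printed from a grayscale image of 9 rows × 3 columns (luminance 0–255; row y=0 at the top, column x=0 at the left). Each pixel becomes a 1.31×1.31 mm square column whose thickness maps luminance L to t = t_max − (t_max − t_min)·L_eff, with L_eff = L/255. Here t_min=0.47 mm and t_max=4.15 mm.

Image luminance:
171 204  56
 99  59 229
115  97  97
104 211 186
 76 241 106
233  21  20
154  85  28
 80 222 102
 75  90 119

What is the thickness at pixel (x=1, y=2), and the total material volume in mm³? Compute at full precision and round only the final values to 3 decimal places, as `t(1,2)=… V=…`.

span = t_max - t_min = 4.15 - 0.47 = 3.680
L(1,2) = 97, L_eff = 97/255 = 0.380392
t(1,2) = 4.15 - 3.680·0.380392 = 2.750
Σt over all 9·3 pixels = 330047/5100 ≈ 64.7150980
V = pitch²·Σt = 1.31²·330047/5100 = 111.058

t(1,2)=2.750 V=111.058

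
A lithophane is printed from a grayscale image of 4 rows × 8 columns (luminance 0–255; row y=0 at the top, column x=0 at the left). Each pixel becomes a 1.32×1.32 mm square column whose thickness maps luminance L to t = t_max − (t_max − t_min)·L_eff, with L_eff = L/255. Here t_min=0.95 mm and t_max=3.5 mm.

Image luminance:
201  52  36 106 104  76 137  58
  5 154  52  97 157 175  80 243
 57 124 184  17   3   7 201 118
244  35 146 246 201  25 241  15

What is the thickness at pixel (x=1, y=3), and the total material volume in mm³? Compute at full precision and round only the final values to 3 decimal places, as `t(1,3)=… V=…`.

t(1,3)=3.150 V=132.475

span = t_max - t_min = 3.5 - 0.95 = 2.550
L(1,3) = 35, L_eff = 35/255 = 0.137255
t(1,3) = 3.5 - 2.550·0.137255 = 3.150
Σt over all 4·8 pixels = 76.03
V = pitch²·Σt = 1.32²·76.03 = 132.475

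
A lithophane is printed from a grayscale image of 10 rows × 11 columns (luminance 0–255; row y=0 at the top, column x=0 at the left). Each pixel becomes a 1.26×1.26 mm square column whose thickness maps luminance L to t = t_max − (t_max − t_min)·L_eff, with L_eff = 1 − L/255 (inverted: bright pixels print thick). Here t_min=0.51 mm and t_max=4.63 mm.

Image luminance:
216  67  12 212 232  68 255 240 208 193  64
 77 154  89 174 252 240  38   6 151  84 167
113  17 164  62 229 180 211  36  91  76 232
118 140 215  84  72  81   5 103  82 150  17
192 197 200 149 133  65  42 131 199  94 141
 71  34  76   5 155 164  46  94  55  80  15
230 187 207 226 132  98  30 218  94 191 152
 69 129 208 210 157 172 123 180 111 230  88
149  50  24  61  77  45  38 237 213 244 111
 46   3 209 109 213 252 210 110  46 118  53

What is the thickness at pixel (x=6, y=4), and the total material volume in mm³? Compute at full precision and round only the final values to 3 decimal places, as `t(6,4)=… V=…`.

t(6,4)=1.189 V=450.097

span = t_max - t_min = 4.63 - 0.51 = 4.120
L(6,4) = 42, L_eff = 1 - 42/255 = 0.835294 (inverted)
t(6,4) = 4.63 - 4.120·0.835294 = 1.189
Σt over all 10·11 pixels = 144589/510 ≈ 283.5078431
V = pitch²·Σt = 1.26²·144589/510 = 450.097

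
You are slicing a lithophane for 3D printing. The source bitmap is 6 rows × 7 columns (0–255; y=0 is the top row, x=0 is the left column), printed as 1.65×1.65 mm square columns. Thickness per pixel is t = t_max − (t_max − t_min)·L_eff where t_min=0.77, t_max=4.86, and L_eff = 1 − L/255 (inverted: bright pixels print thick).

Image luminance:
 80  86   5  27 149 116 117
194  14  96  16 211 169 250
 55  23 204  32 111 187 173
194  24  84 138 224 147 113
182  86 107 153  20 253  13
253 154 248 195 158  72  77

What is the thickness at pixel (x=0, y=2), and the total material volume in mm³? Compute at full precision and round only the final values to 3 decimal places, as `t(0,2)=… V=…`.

span = t_max - t_min = 4.86 - 0.77 = 4.090
L(0,2) = 55, L_eff = 1 - 55/255 = 0.784314 (inverted)
t(0,2) = 4.86 - 4.090·0.784314 = 1.652
Σt over all 6·7 pixels = 147778/1275 ≈ 115.9043137
V = pitch²·Σt = 1.65²·147778/1275 = 315.549

t(0,2)=1.652 V=315.549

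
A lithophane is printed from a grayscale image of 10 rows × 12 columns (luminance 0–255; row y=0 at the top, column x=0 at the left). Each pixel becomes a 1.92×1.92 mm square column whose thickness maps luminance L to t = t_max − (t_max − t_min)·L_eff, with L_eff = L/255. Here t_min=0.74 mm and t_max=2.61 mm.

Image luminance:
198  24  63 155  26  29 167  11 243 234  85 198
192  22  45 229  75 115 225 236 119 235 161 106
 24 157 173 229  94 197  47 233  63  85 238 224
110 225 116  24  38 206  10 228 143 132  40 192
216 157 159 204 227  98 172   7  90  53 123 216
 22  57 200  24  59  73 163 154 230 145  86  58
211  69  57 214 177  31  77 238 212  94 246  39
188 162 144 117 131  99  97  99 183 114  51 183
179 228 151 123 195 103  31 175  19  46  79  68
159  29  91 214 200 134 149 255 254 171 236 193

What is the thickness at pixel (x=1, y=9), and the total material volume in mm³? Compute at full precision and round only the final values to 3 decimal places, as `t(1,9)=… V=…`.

t(1,9)=2.397 V=718.556

span = t_max - t_min = 2.61 - 0.74 = 1.870
L(1,9) = 29, L_eff = 29/255 = 0.113725
t(1,9) = 2.61 - 1.870·0.113725 = 2.397
Σt over all 10·12 pixels = 292381/1500 ≈ 194.9206667
V = pitch²·Σt = 1.92²·292381/1500 = 718.556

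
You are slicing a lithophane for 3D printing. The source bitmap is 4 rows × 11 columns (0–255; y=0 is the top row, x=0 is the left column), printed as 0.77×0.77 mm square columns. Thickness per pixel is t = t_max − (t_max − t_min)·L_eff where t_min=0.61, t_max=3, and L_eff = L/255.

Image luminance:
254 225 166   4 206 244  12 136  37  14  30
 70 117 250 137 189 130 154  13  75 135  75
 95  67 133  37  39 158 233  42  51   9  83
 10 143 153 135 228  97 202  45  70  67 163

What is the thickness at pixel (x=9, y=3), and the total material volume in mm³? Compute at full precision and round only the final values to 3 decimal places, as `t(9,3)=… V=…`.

t(9,3)=2.372 V=50.850

span = t_max - t_min = 3 - 0.61 = 2.390
L(9,3) = 67, L_eff = 67/255 = 0.262745
t(9,3) = 3 - 2.390·0.262745 = 2.372
Σt over all 4·11 pixels = 2187013/25500 ≈ 85.7652157
V = pitch²·Σt = 0.77²·2187013/25500 = 50.850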